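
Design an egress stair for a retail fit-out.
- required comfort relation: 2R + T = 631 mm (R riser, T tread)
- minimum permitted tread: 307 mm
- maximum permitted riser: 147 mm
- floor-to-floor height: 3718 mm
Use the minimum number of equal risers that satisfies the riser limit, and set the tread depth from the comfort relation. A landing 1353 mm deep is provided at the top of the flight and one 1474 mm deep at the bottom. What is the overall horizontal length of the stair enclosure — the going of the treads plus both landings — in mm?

11452 mm

At most 147 each: 3718/147 = 25.29, giving 26 risers.
R = 3718 ÷ 26 = 143 mm.
T = 631 − 2·143 = 345 mm, which satisfies the 307 mm minimum.
26 risers give 25 treads; going = 25 × 345 = 8625 mm.
Enclosure = 8625 + 1353 + 1474 = 11452 mm.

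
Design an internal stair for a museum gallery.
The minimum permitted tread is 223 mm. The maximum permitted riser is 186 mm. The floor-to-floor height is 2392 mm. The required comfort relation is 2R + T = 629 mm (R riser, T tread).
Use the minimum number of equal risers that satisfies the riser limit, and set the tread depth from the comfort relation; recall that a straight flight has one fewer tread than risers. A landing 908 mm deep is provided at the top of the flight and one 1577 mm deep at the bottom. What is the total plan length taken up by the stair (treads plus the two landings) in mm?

⌈2392/186⌉ = 13 risers.
Each riser is 2392/13 = 184 mm (≤ 186 mm).
Tread T = 629 − 2 × 184 = 261 mm (≥ 223 mm).
Treads = 13 − 1 = 12; going = 12 × 261 = 3132 mm.
Enclosure = 3132 + 908 + 1577 = 5617 mm.

5617 mm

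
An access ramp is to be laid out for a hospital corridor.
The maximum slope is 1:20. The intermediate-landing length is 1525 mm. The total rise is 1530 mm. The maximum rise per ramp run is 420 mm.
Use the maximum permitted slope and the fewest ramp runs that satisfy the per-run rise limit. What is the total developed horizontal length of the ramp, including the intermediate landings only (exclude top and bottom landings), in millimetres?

35175 mm

⌈1530/420⌉ = 4 ramp runs. That means 3 intermediate landings.
Ramp run (horizontal) at 1:20: 1530 × 20 = 30600 mm.
3 intermediate landings contribute 3 × 1525 = 4575 mm.
Total developed length = 30600 + 4575 = 35175 mm.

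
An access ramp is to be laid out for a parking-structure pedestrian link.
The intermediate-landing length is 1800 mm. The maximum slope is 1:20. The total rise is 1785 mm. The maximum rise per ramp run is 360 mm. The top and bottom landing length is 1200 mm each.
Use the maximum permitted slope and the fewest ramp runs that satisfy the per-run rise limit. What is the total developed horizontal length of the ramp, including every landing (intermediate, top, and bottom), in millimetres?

1785 / 360 = 4.958 → round up to 5 ramp runs. That means 4 intermediate landings.
Horizontal run for 1785 mm of rise at 1:20 is 1785 × 20 = 35700 mm.
4 intermediate landings contribute 4 × 1800 = 7200 mm.
Top and bottom landings: 2 × 1200 = 2400 mm.
Total = 35700 + 7200 + 2400 = 45300 mm.

45300 mm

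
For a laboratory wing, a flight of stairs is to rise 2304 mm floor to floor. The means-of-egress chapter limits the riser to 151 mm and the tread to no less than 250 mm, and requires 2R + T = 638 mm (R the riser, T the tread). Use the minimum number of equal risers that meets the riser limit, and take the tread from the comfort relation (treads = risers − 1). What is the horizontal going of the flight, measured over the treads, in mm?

At most 151 each: 2304/151 = 15.26, giving 16 risers.
Each riser is 2304/16 = 144 mm (≤ 151 mm).
T = 638 − 2·144 = 350 mm, which satisfies the 250 mm minimum.
16 risers give 15 treads; going = 15 × 350 = 5250 mm.

5250 mm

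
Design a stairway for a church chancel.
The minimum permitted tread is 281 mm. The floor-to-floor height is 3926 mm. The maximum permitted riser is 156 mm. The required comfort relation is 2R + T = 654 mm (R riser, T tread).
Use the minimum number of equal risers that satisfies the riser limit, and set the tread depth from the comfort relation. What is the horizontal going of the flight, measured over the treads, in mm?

⌈3926/156⌉ = 26 risers.
Riser R = 3926 / 26 = 151 mm, within the 156 mm limit.
Tread T = 654 − 2 × 151 = 352 mm (≥ 281 mm).
26 risers give 25 treads; going = 25 × 352 = 8800 mm.

8800 mm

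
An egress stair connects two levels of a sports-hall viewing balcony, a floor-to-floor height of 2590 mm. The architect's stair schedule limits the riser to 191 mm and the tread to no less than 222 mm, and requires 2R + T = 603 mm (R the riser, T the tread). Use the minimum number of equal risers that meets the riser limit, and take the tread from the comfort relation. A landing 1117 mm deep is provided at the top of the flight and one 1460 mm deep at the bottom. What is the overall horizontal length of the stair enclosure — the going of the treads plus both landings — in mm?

⌈2590/191⌉ = 14 risers.
Each riser is 2590/14 = 185 mm (≤ 191 mm).
Tread T = 603 − 2 × 185 = 233 mm (≥ 222 mm).
Going = (14 − 1) × 233 = 3029 mm.
Enclosure = 3029 + 1117 + 1460 = 5606 mm.

5606 mm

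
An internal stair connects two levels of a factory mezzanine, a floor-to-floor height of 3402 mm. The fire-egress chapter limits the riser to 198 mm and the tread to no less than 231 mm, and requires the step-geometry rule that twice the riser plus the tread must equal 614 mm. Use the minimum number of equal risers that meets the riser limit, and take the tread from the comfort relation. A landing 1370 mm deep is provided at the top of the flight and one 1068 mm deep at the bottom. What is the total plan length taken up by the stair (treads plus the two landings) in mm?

At most 198 each: 3402/198 = 17.18, giving 18 risers.
Each riser is 3402/18 = 189 mm (≤ 198 mm).
Tread T = 614 − 2 × 189 = 236 mm (≥ 231 mm).
Going = (18 − 1) × 236 = 4012 mm.
Add landings: 4012 + 1370 + 1068 = 6450 mm.

6450 mm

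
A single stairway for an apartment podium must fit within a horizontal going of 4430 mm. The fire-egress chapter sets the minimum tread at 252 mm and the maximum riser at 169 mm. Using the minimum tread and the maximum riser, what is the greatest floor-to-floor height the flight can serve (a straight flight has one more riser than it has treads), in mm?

3042 mm

Treads that fit: ⌊4430 / 252⌋ = 17.
Risers = treads + 1 = 18.
Maximum height = 18 × 169 = 3042 mm.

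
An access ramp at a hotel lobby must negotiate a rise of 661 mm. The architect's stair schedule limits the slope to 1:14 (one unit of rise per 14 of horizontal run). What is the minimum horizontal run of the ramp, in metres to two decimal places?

9.25 m

At 1:14 the run is 14 × 661 = 9254 mm.
9254 mm = 9.25 m.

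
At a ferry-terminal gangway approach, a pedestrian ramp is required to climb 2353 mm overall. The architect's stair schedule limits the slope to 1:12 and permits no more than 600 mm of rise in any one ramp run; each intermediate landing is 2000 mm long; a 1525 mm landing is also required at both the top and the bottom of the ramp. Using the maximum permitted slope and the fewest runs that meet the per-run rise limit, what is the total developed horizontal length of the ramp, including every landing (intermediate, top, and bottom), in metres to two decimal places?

37.29 m

2353 / 600 = 3.922 → round up to 4 ramp runs. That means 3 intermediate landings.
Ramp run (horizontal) at 1:12: 2353 × 12 = 28236 mm.
3 intermediate landings contribute 3 × 2000 = 6000 mm.
Top and bottom landings: 2 × 1525 = 3050 mm.
Total = 28236 + 6000 + 3050 = 37286 mm.
= 37.29 m.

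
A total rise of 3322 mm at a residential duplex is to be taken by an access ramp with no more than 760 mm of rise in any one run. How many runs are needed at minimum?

⌈3322/760⌉ = 5 ramp runs.

5 runs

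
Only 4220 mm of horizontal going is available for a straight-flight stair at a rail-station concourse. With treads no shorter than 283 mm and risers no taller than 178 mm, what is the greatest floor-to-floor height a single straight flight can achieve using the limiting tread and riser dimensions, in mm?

Treads that fit: ⌊4220 / 283⌋ = 14.
Risers = treads + 1 = 15.
Maximum height = 15 × 178 = 2670 mm.

2670 mm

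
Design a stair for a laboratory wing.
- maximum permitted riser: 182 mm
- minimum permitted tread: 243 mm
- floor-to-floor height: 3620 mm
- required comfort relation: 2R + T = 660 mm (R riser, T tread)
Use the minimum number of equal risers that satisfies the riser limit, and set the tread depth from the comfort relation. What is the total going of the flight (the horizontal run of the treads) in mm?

5662 mm

3620 / 182 = 19.890 → round up to 20 risers.
Each riser is 3620/20 = 181 mm (≤ 182 mm).
Tread T = 660 − 2 × 181 = 298 mm (≥ 243 mm).
20 risers give 19 treads; going = 19 × 298 = 5662 mm.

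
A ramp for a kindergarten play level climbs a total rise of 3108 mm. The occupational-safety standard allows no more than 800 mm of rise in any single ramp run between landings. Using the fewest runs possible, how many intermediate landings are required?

3108 / 800 = 3.88, so 4 ramp runs are needed.
4 runs are separated by 3 intermediate landings.

3 intermediate landings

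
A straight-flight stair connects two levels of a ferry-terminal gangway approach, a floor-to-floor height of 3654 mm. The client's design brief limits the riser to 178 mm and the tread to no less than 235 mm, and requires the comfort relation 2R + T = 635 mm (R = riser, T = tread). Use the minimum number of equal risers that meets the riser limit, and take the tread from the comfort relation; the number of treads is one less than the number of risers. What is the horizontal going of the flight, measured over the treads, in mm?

5740 mm

3654 / 178 = 20.528 → round up to 21 risers.
R = 3654 ÷ 21 = 174 mm.
From 2R + T = 635: T = 635 − 348 = 287 mm.
Treads = 21 − 1 = 20; going = 20 × 287 = 5740 mm.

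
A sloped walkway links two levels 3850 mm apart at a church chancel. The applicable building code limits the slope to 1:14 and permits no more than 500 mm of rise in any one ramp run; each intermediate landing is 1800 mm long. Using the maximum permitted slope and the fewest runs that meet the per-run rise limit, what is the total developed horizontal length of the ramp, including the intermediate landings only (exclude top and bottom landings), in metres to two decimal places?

66.50 m

3850 / 500 = 7.700 → round up to 8 ramp runs. That means 7 intermediate landings.
Horizontal run for 3850 mm of rise at 1:14 is 3850 × 14 = 53900 mm.
7 intermediate landings contribute 7 × 1800 = 12600 mm.
Total developed length = 53900 + 12600 = 66500 mm.
= 66.50 m.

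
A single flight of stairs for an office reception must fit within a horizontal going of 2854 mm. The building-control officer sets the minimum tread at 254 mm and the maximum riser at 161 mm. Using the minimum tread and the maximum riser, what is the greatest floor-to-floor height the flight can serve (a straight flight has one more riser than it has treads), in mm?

1932 mm

2854 / 254 = 11.24, so 11 treads fit.
Risers = treads + 1 = 12.
Maximum height = 12 × 161 = 1932 mm.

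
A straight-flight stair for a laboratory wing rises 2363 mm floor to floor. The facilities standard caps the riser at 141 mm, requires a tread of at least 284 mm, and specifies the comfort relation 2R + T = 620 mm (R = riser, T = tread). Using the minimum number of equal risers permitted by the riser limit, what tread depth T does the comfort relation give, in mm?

342 mm

At most 141 each: 2363/141 = 16.76, giving 17 risers.
Riser R = 2363 / 17 = 139 mm, within the 141 mm limit.
Tread T = 620 − 2 × 139 = 342 mm (≥ 284 mm).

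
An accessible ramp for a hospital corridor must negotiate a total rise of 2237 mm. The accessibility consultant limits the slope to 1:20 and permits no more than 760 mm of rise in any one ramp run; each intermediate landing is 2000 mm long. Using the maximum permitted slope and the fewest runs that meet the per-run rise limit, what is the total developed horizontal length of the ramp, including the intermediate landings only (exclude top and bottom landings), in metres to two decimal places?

48.74 m

At most 760 each: 2237/760 = 2.94, giving 3 ramp runs. That means 2 intermediate landings.
Horizontal run for 2237 mm of rise at 1:20 is 2237 × 20 = 44740 mm.
Intermediate landings: 2 × 2000 = 4000 mm.
Developed length = 44740 + 4000 = 48740 mm.
= 48.74 m.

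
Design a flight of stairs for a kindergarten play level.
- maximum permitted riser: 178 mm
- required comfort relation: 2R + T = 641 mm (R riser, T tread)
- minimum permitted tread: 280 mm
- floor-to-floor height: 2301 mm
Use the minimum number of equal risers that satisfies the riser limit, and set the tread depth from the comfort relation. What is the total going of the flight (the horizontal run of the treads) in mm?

2301 / 178 = 12.927 → round up to 13 risers.
Each riser is 2301/13 = 177 mm (≤ 178 mm).
T = 641 − 2·177 = 287 mm, which satisfies the 280 mm minimum.
13 risers give 12 treads; going = 12 × 287 = 3444 mm.

3444 mm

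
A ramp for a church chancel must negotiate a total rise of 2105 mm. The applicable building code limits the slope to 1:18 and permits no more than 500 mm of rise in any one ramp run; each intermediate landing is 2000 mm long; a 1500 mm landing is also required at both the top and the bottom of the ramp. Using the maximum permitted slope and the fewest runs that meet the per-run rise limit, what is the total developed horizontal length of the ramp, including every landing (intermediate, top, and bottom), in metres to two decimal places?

48.89 m

2105 / 500 = 4.21, so 5 ramp runs are needed. That means 4 intermediate landings.
Ramp run (horizontal) at 1:18: 2105 × 18 = 37890 mm.
Intermediate landings: 4 × 2000 = 8000 mm.
Top and bottom landings: 2 × 1500 = 3000 mm.
Total = 37890 + 8000 + 3000 = 48890 mm.
= 48.89 m.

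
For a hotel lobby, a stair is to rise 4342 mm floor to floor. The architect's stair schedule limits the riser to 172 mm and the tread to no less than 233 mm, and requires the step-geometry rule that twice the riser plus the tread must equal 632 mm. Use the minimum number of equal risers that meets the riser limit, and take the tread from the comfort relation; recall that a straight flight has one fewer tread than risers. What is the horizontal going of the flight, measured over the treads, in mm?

7450 mm

4342 / 172 = 25.24, so 26 risers are needed.
Each riser is 4342/26 = 167 mm (≤ 172 mm).
From 2R + T = 632: T = 632 − 334 = 298 mm.
Treads = 26 − 1 = 25; going = 25 × 298 = 7450 mm.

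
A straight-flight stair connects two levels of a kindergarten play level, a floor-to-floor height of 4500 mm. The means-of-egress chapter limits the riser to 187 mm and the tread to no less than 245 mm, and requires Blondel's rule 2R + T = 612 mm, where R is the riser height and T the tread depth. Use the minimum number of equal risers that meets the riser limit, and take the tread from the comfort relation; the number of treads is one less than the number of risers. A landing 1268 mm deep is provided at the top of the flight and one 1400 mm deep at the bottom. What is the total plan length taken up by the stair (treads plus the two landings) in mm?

8716 mm

At most 187 each: 4500/187 = 24.06, giving 25 risers.
R = 4500 ÷ 25 = 180 mm.
From 2R + T = 612: T = 612 − 360 = 252 mm.
25 risers give 24 treads; going = 24 × 252 = 6048 mm.
Add landings: 6048 + 1268 + 1400 = 8716 mm.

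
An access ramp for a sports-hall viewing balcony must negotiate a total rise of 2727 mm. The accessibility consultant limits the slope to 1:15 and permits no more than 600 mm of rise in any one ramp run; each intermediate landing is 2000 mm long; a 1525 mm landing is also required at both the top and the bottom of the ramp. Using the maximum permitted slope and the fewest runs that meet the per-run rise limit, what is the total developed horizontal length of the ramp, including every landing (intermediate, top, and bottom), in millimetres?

51955 mm

At most 600 each: 2727/600 = 4.54, giving 5 ramp runs. That means 4 intermediate landings.
Ramp run (horizontal) at 1:15: 2727 × 15 = 40905 mm.
Intermediate landings: 4 × 2000 = 8000 mm.
Top and bottom landings: 2 × 1525 = 3050 mm.
Total = 40905 + 8000 + 3050 = 51955 mm.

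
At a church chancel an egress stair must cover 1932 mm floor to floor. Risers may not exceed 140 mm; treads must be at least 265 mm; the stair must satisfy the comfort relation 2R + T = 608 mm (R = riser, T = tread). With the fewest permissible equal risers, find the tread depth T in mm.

332 mm

1932 / 140 = 13.800 → round up to 14 risers.
R = 1932 ÷ 14 = 138 mm.
Tread T = 608 − 2 × 138 = 332 mm (≥ 265 mm).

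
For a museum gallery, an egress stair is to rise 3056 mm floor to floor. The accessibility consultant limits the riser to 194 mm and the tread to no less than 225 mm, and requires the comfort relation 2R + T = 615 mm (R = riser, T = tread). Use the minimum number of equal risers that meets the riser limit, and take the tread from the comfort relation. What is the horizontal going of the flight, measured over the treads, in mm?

3056 / 194 = 15.75, so 16 risers are needed.
R = 3056 ÷ 16 = 191 mm.
Tread T = 615 − 2 × 191 = 233 mm (≥ 225 mm).
Treads = 16 − 1 = 15; going = 15 × 233 = 3495 mm.

3495 mm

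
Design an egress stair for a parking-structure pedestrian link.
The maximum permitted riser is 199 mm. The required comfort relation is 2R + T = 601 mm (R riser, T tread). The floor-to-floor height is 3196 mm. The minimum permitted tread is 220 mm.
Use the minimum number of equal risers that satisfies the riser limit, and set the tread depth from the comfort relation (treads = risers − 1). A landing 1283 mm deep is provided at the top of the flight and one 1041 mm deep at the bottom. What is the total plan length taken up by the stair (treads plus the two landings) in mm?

5924 mm

3196 / 199 = 16.06, so 17 risers are needed.
R = 3196 ÷ 17 = 188 mm.
From 2R + T = 601: T = 601 − 376 = 225 mm.
Going = (17 − 1) × 225 = 3600 mm.
Enclosure = 3600 + 1283 + 1041 = 5924 mm.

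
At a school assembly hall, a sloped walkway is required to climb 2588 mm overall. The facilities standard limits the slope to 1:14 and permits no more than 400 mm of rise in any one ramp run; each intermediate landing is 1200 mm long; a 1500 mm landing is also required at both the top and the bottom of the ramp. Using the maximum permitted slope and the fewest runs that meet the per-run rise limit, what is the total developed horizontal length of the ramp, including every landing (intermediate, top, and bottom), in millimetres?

2588 / 400 = 6.470 → round up to 7 ramp runs. That means 6 intermediate landings.
Ramp run (horizontal) at 1:14: 2588 × 14 = 36232 mm.
Intermediate landings: 6 × 1200 = 7200 mm.
Top and bottom landings: 2 × 1500 = 3000 mm.
Total = 36232 + 7200 + 3000 = 46432 mm.

46432 mm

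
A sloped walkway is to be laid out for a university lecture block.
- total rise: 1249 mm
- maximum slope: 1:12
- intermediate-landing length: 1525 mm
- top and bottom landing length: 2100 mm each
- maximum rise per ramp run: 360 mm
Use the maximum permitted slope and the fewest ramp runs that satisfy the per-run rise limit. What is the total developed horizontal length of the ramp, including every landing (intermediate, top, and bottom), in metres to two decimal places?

23.76 m

1249 / 360 = 3.469 → round up to 4 ramp runs. That means 3 intermediate landings.
Ramp run (horizontal) at 1:12: 1249 × 12 = 14988 mm.
Intermediate landings: 3 × 1525 = 4575 mm.
Top and bottom landings: 2 × 2100 = 4200 mm.
Total = 14988 + 4575 + 4200 = 23763 mm.
= 23.76 m.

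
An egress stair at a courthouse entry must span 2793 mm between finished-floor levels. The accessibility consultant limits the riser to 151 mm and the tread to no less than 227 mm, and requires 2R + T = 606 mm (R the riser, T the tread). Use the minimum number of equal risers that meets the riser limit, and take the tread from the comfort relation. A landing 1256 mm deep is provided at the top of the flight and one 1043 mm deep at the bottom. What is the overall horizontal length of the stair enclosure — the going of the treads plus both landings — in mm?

2793 / 151 = 18.497 → round up to 19 risers.
Riser R = 2793 / 19 = 147 mm, within the 151 mm limit.
T = 606 − 2·147 = 312 mm, which satisfies the 227 mm minimum.
19 risers give 18 treads; going = 18 × 312 = 5616 mm.
Enclosure = 5616 + 1256 + 1043 = 7915 mm.

7915 mm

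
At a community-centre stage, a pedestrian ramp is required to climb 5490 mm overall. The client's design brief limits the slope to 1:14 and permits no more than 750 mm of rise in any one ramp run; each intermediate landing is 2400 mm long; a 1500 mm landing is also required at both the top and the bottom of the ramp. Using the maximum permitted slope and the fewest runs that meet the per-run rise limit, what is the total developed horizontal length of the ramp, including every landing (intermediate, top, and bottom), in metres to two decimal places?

⌈5490/750⌉ = 8 ramp runs. That means 7 intermediate landings.
Ramp run (horizontal) at 1:14: 5490 × 14 = 76860 mm.
Intermediate landings: 7 × 2400 = 16800 mm.
Top and bottom landings: 2 × 1500 = 3000 mm.
Total = 76860 + 16800 + 3000 = 96660 mm.
= 96.66 m.

96.66 m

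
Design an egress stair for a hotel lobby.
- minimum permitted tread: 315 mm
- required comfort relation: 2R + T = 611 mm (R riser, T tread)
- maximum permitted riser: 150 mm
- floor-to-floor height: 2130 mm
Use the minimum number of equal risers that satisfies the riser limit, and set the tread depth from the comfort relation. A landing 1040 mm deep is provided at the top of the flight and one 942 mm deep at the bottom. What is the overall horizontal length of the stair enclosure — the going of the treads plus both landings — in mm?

6560 mm

At most 150 each: 2130/150 = 14.20, giving 15 risers.
Each riser is 2130/15 = 142 mm (≤ 150 mm).
Tread T = 611 − 2 × 142 = 327 mm (≥ 315 mm).
15 risers give 14 treads; going = 14 × 327 = 4578 mm.
Enclosure = 4578 + 1040 + 942 = 6560 mm.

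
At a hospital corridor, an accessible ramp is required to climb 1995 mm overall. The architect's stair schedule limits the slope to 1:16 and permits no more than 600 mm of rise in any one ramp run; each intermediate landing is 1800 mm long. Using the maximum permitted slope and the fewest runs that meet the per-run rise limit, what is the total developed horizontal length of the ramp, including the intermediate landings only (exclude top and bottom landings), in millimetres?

At most 600 each: 1995/600 = 3.33, giving 4 ramp runs. That means 3 intermediate landings.
Horizontal run for 1995 mm of rise at 1:16 is 1995 × 16 = 31920 mm.
3 intermediate landings contribute 3 × 1800 = 5400 mm.
Total developed length = 31920 + 5400 = 37320 mm.

37320 mm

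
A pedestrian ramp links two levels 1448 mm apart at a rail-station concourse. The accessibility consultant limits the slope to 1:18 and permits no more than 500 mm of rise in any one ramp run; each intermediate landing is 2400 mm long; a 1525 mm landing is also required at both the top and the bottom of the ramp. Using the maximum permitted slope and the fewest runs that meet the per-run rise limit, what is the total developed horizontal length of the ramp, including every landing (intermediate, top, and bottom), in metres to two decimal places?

33.91 m

1448 / 500 = 2.896 → round up to 3 ramp runs. That means 2 intermediate landings.
Horizontal run for 1448 mm of rise at 1:18 is 1448 × 18 = 26064 mm.
2 intermediate landings contribute 2 × 2400 = 4800 mm.
Top and bottom landings: 2 × 1525 = 3050 mm.
Total = 26064 + 4800 + 3050 = 33914 mm.
= 33.91 m.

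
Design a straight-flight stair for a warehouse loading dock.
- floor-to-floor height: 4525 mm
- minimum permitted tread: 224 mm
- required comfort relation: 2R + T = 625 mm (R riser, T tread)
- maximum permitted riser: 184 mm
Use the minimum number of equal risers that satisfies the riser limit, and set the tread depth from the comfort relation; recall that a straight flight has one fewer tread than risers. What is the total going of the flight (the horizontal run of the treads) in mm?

4525 / 184 = 24.59, so 25 risers are needed.
Each riser is 4525/25 = 181 mm (≤ 184 mm).
T = 625 − 2·181 = 263 mm, which satisfies the 224 mm minimum.
Treads = 25 − 1 = 24; going = 24 × 263 = 6312 mm.

6312 mm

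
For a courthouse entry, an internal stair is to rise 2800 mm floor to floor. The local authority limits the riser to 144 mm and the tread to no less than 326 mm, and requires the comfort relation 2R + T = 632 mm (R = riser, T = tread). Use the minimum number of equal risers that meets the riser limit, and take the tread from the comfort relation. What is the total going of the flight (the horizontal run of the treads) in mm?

At most 144 each: 2800/144 = 19.44, giving 20 risers.
Riser R = 2800 / 20 = 140 mm, within the 144 mm limit.
T = 632 − 2·140 = 352 mm, which satisfies the 326 mm minimum.
20 risers give 19 treads; going = 19 × 352 = 6688 mm.

6688 mm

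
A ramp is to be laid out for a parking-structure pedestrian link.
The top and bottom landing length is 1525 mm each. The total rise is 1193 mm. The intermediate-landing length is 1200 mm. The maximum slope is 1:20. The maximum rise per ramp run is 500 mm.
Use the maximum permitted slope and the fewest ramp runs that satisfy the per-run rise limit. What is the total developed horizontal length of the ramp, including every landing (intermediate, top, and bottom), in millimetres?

1193 / 500 = 2.39, so 3 ramp runs are needed. That means 2 intermediate landings.
Ramp run (horizontal) at 1:20: 1193 × 20 = 23860 mm.
2 intermediate landings contribute 2 × 1200 = 2400 mm.
Top and bottom landings: 2 × 1525 = 3050 mm.
Total = 23860 + 2400 + 3050 = 29310 mm.

29310 mm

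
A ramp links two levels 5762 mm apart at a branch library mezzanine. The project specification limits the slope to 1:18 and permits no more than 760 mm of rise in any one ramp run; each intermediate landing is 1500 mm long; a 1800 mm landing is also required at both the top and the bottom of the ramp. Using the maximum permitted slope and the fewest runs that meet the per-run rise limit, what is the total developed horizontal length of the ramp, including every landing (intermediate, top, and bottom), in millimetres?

⌈5762/760⌉ = 8 ramp runs. That means 7 intermediate landings.
Horizontal run for 5762 mm of rise at 1:18 is 5762 × 18 = 103716 mm.
Intermediate landings: 7 × 1500 = 10500 mm.
Top and bottom landings: 2 × 1800 = 3600 mm.
Total = 103716 + 10500 + 3600 = 117816 mm.

117816 mm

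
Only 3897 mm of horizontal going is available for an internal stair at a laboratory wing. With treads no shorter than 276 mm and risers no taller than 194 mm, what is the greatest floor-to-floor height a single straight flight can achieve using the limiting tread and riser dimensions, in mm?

2910 mm

3897 / 276 = 14.12, so 14 treads fit.
Risers = treads + 1 = 15.
Maximum height = 15 × 194 = 2910 mm.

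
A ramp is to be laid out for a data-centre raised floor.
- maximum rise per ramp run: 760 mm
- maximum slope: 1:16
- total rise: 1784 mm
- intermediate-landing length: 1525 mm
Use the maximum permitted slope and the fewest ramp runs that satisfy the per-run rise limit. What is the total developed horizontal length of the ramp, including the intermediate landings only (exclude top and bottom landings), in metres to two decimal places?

1784 / 760 = 2.35, so 3 ramp runs are needed. That means 2 intermediate landings.
Horizontal run for 1784 mm of rise at 1:16 is 1784 × 16 = 28544 mm.
Intermediate landings: 2 × 1525 = 3050 mm.
Total developed length = 28544 + 3050 = 31594 mm.
= 31.59 m.

31.59 m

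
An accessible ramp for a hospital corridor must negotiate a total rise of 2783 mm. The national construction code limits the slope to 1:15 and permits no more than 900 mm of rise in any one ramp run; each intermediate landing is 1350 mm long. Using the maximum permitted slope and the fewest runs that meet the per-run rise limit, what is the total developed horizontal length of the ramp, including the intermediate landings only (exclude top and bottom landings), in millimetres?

45795 mm

2783 / 900 = 3.09, so 4 ramp runs are needed. That means 3 intermediate landings.
Horizontal run for 2783 mm of rise at 1:15 is 2783 × 15 = 41745 mm.
3 intermediate landings contribute 3 × 1350 = 4050 mm.
Total developed length = 41745 + 4050 = 45795 mm.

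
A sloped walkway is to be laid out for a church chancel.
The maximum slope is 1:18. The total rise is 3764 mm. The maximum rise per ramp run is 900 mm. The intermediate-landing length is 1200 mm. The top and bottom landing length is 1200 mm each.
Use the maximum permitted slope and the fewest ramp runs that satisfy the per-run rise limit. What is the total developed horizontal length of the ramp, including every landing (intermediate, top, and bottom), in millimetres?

74952 mm

3764 / 900 = 4.18, so 5 ramp runs are needed. That means 4 intermediate landings.
Ramp run (horizontal) at 1:18: 3764 × 18 = 67752 mm.
Intermediate landings: 4 × 1200 = 4800 mm.
Top and bottom landings: 2 × 1200 = 2400 mm.
Total = 67752 + 4800 + 2400 = 74952 mm.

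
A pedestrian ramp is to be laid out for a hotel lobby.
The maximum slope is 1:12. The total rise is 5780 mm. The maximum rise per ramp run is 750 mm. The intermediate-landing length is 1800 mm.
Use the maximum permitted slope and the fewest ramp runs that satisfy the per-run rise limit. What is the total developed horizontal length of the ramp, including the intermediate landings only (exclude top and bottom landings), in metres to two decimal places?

81.96 m

⌈5780/750⌉ = 8 ramp runs. That means 7 intermediate landings.
Horizontal run for 5780 mm of rise at 1:12 is 5780 × 12 = 69360 mm.
Intermediate landings: 7 × 1800 = 12600 mm.
Developed length = 69360 + 12600 = 81960 mm.
= 81.96 m.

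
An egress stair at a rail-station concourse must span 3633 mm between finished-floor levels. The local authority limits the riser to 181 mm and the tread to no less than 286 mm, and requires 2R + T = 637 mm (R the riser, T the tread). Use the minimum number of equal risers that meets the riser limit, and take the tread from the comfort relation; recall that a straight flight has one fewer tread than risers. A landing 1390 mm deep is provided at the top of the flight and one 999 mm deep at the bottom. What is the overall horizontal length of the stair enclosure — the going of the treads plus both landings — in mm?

8209 mm

3633 / 181 = 20.07, so 21 risers are needed.
Each riser is 3633/21 = 173 mm (≤ 181 mm).
T = 637 − 2·173 = 291 mm, which satisfies the 286 mm minimum.
Treads = 21 − 1 = 20; going = 20 × 291 = 5820 mm.
Add landings: 5820 + 1390 + 999 = 8209 mm.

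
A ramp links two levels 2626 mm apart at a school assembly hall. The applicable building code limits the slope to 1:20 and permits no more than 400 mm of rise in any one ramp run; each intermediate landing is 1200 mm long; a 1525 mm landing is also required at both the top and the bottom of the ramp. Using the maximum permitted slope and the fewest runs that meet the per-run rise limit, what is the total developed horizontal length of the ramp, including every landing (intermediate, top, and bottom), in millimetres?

At most 400 each: 2626/400 = 6.57, giving 7 ramp runs. That means 6 intermediate landings.
Horizontal run for 2626 mm of rise at 1:20 is 2626 × 20 = 52520 mm.
Intermediate landings: 6 × 1200 = 7200 mm.
Top and bottom landings: 2 × 1525 = 3050 mm.
Total = 52520 + 7200 + 3050 = 62770 mm.

62770 mm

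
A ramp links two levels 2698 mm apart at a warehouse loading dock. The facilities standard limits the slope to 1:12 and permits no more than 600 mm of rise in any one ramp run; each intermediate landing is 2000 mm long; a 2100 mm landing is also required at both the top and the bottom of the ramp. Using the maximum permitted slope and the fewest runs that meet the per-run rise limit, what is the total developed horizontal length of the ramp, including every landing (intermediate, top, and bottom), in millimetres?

At most 600 each: 2698/600 = 4.50, giving 5 ramp runs. That means 4 intermediate landings.
Horizontal run for 2698 mm of rise at 1:12 is 2698 × 12 = 32376 mm.
4 intermediate landings contribute 4 × 2000 = 8000 mm.
Top and bottom landings: 2 × 2100 = 4200 mm.
Total = 32376 + 8000 + 4200 = 44576 mm.

44576 mm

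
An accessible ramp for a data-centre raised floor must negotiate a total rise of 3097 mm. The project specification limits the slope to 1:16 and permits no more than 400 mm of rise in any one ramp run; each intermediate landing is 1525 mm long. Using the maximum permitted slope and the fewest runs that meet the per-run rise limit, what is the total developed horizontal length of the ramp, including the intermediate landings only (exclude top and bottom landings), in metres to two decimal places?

60.23 m

3097 / 400 = 7.742 → round up to 8 ramp runs. That means 7 intermediate landings.
Ramp run (horizontal) at 1:16: 3097 × 16 = 49552 mm.
Intermediate landings: 7 × 1525 = 10675 mm.
Developed length = 49552 + 10675 = 60227 mm.
= 60.23 m.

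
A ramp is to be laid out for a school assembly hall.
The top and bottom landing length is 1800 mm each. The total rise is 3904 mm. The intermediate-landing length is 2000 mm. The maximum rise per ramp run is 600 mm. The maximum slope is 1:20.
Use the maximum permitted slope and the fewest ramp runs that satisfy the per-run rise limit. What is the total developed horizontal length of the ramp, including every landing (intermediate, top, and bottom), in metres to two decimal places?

93.68 m

3904 / 600 = 6.51, so 7 ramp runs are needed. That means 6 intermediate landings.
Ramp run (horizontal) at 1:20: 3904 × 20 = 78080 mm.
6 intermediate landings contribute 6 × 2000 = 12000 mm.
Top and bottom landings: 2 × 1800 = 3600 mm.
Total = 78080 + 12000 + 3600 = 93680 mm.
= 93.68 m.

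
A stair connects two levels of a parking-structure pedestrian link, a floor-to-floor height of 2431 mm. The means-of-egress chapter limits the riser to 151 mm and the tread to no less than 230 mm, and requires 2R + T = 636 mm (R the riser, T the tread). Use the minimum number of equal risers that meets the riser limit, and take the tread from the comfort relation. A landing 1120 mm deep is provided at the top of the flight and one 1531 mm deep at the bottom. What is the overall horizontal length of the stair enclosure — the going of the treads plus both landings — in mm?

2431 / 151 = 16.099 → round up to 17 risers.
Each riser is 2431/17 = 143 mm (≤ 151 mm).
From 2R + T = 636: T = 636 − 286 = 350 mm.
Treads = 17 − 1 = 16; going = 16 × 350 = 5600 mm.
Add landings: 5600 + 1120 + 1531 = 8251 mm.

8251 mm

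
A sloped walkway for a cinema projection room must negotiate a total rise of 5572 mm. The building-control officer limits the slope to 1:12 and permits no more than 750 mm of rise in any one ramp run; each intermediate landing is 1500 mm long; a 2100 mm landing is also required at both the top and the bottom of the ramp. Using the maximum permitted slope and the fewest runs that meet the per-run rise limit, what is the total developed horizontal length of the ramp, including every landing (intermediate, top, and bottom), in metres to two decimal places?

81.56 m

⌈5572/750⌉ = 8 ramp runs. That means 7 intermediate landings.
Horizontal run for 5572 mm of rise at 1:12 is 5572 × 12 = 66864 mm.
Intermediate landings: 7 × 1500 = 10500 mm.
Top and bottom landings: 2 × 2100 = 4200 mm.
Total = 66864 + 10500 + 4200 = 81564 mm.
= 81.56 m.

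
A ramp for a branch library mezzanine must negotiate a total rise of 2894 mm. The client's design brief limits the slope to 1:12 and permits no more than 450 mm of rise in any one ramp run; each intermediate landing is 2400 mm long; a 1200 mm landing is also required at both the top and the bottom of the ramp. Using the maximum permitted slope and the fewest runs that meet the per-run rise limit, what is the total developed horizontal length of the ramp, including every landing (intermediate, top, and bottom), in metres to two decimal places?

2894 / 450 = 6.431 → round up to 7 ramp runs. That means 6 intermediate landings.
Ramp run (horizontal) at 1:12: 2894 × 12 = 34728 mm.
Intermediate landings: 6 × 2400 = 14400 mm.
Top and bottom landings: 2 × 1200 = 2400 mm.
Total = 34728 + 14400 + 2400 = 51528 mm.
= 51.53 m.

51.53 m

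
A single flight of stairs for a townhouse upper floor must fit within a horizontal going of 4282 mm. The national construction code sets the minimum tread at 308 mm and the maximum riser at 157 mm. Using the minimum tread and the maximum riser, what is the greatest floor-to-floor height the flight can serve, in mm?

4282 / 308 = 13.90, so 13 treads fit.
Risers = treads + 1 = 14.
Maximum height = 14 × 157 = 2198 mm.

2198 mm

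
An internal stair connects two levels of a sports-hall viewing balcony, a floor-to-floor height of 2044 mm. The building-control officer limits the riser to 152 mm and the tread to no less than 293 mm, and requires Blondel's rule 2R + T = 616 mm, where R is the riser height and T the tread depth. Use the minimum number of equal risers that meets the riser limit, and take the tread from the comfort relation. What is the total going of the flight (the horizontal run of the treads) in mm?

At most 152 each: 2044/152 = 13.45, giving 14 risers.
Each riser is 2044/14 = 146 mm (≤ 152 mm).
Tread T = 616 − 2 × 146 = 324 mm (≥ 293 mm).
Treads = 14 − 1 = 13; going = 13 × 324 = 4212 mm.

4212 mm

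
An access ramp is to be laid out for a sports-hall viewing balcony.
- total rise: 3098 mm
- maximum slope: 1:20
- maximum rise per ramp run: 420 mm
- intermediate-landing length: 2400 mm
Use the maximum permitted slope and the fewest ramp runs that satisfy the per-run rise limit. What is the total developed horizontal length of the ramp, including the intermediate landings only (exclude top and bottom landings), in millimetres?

78760 mm

3098 / 420 = 7.38, so 8 ramp runs are needed. That means 7 intermediate landings.
Horizontal run for 3098 mm of rise at 1:20 is 3098 × 20 = 61960 mm.
Intermediate landings: 7 × 2400 = 16800 mm.
Total developed length = 61960 + 16800 = 78760 mm.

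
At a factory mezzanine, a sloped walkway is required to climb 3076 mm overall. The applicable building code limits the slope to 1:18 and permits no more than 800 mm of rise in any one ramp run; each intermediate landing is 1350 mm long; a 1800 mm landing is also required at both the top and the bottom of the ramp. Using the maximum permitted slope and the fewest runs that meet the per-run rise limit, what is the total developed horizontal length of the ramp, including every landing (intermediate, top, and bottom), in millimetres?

63018 mm

3076 / 800 = 3.85, so 4 ramp runs are needed. That means 3 intermediate landings.
Horizontal run for 3076 mm of rise at 1:18 is 3076 × 18 = 55368 mm.
3 intermediate landings contribute 3 × 1350 = 4050 mm.
Top and bottom landings: 2 × 1800 = 3600 mm.
Total = 55368 + 4050 + 3600 = 63018 mm.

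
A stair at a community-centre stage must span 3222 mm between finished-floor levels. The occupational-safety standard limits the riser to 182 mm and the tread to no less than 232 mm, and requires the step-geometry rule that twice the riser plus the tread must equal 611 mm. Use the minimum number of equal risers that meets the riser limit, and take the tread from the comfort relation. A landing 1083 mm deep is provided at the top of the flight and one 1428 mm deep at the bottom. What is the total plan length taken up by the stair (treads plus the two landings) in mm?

⌈3222/182⌉ = 18 risers.
Each riser is 3222/18 = 179 mm (≤ 182 mm).
Tread T = 611 − 2 × 179 = 253 mm (≥ 232 mm).
Treads = 18 − 1 = 17; going = 17 × 253 = 4301 mm.
Enclosure = 4301 + 1083 + 1428 = 6812 mm.

6812 mm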